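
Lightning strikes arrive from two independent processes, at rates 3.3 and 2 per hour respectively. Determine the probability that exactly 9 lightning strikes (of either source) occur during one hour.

0.0454

Independent Poisson processes superpose: combined rate λ = 3.3 + 2 = 5.3 per hour.
So μ = 5.3.
P(N = 9) = e^(−5.3) · 5.3^9/9! ≈ 0.0454.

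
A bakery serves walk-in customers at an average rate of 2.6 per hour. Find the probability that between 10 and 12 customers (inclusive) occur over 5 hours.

0.2973

Over the interval, μ = 2.6 × 5 = 13 (5 hours).
P(10 ≤ N ≤ 12) = Σ_{j=10}^{12} e^(−13) · 13^j/j! ≈ 0.2973.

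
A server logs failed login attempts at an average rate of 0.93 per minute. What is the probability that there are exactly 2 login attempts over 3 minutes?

Over the interval, μ = 0.93 × 3 = 2.79 (3 minutes).
P(N = 2) = e^(−μ) μ^2/2! = e^(−2.79) · 2.79^2/2 ≈ 0.2391.

0.2391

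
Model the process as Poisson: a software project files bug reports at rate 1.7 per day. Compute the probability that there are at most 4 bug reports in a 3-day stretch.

Over the interval, μ = 1.7 × 3 = 5.1 (a 3-day stretch = 3 days).
P(N ≤ 4) = Σ_{j=0}^{4} e^(−μ) μ^j/j! ≈ 0.4231.

0.4231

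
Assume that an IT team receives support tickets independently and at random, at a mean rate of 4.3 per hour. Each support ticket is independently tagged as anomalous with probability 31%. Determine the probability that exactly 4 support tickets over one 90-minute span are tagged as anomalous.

0.0902

Thinning: the support tickets that are tagged as anomalous themselves form a Poisson process with rate 0.31 × 4.3 = 1.333 per hour.
Over the interval, μ = 1.333 × 1.5 = 1.9995 (a 90-minute span = 1.5 hours).
P(N = 4) = e^(−1.9995) · 1.9995^4/4! ≈ 0.0902.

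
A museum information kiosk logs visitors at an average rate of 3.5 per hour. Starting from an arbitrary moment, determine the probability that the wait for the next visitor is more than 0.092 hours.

The wait for the next event is exponential with rate λ = 3.5 per hour.
P(T > 0.092) = e^(−λt) = e^(−3.5 × 0.092) = e^(−0.322) ≈ 0.7247.

0.7247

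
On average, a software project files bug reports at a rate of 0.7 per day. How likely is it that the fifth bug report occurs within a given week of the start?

Over the interval, μ = 0.7 × 7 = 4.9 (a week = 7 days).
The fifth arrival falls in the interval iff at least 5 events occur there: P(S_5 ≤ t) = P(N ≥ 5) = 1 − P(N ≤ 4) ≈ 0.5418.

0.5418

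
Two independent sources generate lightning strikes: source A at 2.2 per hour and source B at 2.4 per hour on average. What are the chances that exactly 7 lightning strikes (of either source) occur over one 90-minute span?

Independent Poisson processes superpose: combined rate λ = 2.2 + 2.4 = 4.6 per hour.
Over the interval, μ = 4.6 × 1.5 = 6.9 (a 90-minute span = 1.5 hours).
P(N = 7) = e^(−6.9) · 6.9^7/7! ≈ 0.1489.

0.1489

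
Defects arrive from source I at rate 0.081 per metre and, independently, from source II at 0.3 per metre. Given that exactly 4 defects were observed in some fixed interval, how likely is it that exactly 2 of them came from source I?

0.1681

Given the total, each event is independently from source I with probability p = λ_I/(λ_I+λ_II) = 0.081/0.381 ≈ 0.2126.
So K ~ Binomial(4, 0.081/0.381): P(K = 2) = C(4,2) · (0.081/0.381)^2 · (0.3/0.381)^2 ≈ 0.1681.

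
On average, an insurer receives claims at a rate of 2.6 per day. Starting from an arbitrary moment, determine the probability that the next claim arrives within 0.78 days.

Inter-arrival times are exponential with rate λ = 2.6 per day.
P(T ≤ 0.78) = 1 − e^(−λt) = 1 − e^(−2.6 × 0.78) = 1 − e^(−2.028) ≈ 0.8684.

0.8684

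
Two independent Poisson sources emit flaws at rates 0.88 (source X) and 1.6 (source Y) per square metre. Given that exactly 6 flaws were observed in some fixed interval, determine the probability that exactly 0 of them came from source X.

Given the total, each event is independently from source X with probability p = λ_X/(λ_X+λ_Y) = 0.88/2.48 ≈ 0.3548.
So K ~ Binomial(6, 0.88/2.48): P(K = 0) = C(6,0) · (0.88/2.48)^0 · (1.6/2.48)^6 ≈ 0.0721.

0.0721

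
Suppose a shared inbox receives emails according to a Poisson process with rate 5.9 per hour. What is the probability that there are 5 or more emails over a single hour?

With mean μ = 5.9 per hour,
P(N ≥ 5) = 1 − P(N ≤ 4) = 1 − Σ_{j=0}^{4} e^(−μ) μ^j/j! ≈ 0.7013.

0.7013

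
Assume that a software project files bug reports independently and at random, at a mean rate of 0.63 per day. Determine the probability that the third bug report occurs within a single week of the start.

Over the interval, μ = 0.63 × 7 = 4.41 (a week = 7 days).
The third arrival falls in the interval iff at least 3 events occur there: P(S_3 ≤ t) = P(N ≥ 3) = 1 − P(N ≤ 2) ≈ 0.8160.

0.8160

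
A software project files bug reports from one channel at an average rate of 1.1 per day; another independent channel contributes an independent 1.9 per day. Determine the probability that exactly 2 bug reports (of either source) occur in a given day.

0.2240

Independent Poisson processes superpose: combined rate λ = 1.1 + 1.9 = 3 per day.
So μ = 3.
P(N = 2) = e^(−3) · 3^2/2! ≈ 0.2240.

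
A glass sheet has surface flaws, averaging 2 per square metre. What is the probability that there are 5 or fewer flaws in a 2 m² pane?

Over the interval, μ = 2 × 2 = 4 (a 2 m² pane = 2 square metres).
P(N ≤ 5) = Σ_{j=0}^{5} e^(−μ) μ^j/j! ≈ 0.7851.

0.7851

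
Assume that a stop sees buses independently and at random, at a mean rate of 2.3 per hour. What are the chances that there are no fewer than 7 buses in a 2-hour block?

0.1820

Over the interval, μ = 2.3 × 2 = 4.6 (a 2-hour block = 2 hours).
P(N ≥ 7) = 1 − P(N ≤ 6) = 1 − Σ_{j=0}^{6} e^(−μ) μ^j/j! ≈ 0.1820.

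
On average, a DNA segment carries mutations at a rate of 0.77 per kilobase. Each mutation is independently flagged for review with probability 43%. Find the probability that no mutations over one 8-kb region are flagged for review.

Thinning: the mutations that are flagged for review themselves form a Poisson process with rate 0.43 × 0.77 = 0.3311 per kilobase.
Over the interval, μ = 0.3311 × 8 = 2.6488 (an 8-kb region = 8 kilobases).
P(N = 0) = e^(−2.6488) · 2.6488^0/0! ≈ 0.0707.

0.0707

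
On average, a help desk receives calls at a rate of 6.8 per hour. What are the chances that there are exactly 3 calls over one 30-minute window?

Over the interval, μ = 6.8 × 0.5 = 3.4 (a 30-minute window = 0.5 hours).
P(N = 3) = e^(−μ) μ^3/3! = e^(−3.4) · 3.4^3/6 ≈ 0.2186.

0.2186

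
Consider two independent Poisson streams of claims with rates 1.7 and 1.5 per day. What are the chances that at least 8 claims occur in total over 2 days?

Independent Poisson processes superpose: combined rate λ = 1.7 + 1.5 = 3.2 per day.
Over the interval, μ = 3.2 × 2 = 6.4 (2 days).
P(N ≥ 8) = 1 − P(N ≤ 7) ≈ 0.3127.

0.3127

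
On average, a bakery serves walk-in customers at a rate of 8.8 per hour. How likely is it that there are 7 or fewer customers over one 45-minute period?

Over the interval, μ = 8.8 × 0.75 = 6.6 (a 45-minute period = 0.75 hours).
P(N ≤ 7) = Σ_{j=0}^{7} e^(−μ) μ^j/j! ≈ 0.6581.

0.6581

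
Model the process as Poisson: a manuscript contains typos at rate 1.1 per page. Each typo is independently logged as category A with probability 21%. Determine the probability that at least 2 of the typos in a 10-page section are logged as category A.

Thinning: the typos that are logged as category A themselves form a Poisson process with rate 0.21 × 1.1 = 0.231 per page.
Over the interval, μ = 0.231 × 10 = 2.31 (a 10-page section = 10 pages).
P(N ≥ 2) = 1 − P(N ≤ 1) ≈ 0.6714.

0.6714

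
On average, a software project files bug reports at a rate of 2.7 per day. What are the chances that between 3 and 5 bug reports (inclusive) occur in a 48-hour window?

0.4514

Over the interval, μ = 2.7 × 2 = 5.4 (a 48-hour window = 2 days).
P(3 ≤ N ≤ 5) = Σ_{j=3}^{5} e^(−5.4) · 5.4^j/j! ≈ 0.4514.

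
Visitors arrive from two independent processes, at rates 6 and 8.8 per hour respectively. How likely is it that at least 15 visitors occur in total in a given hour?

0.5137

Independent Poisson processes superpose: combined rate λ = 6 + 8.8 = 14.8 per hour.
So μ = 14.8.
P(N ≥ 15) = 1 − P(N ≤ 14) ≈ 0.5137.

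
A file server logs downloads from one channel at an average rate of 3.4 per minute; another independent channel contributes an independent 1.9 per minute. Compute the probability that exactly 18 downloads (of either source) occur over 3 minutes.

Independent Poisson processes superpose: combined rate λ = 3.4 + 1.9 = 5.3 per minute.
Over the interval, μ = 5.3 × 3 = 15.9 (3 minutes).
P(N = 18) = e^(−15.9) · 15.9^18/18! ≈ 0.0819.

0.0819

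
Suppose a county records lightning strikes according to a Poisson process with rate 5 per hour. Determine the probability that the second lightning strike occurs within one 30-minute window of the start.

Over the interval, μ = 5 × 0.5 = 2.5 (a 30-minute window = 0.5 hours).
The second arrival falls in the interval iff at least 2 events occur there: P(S_2 ≤ t) = P(N ≥ 2) = 1 − P(N ≤ 1) ≈ 0.7127.

0.7127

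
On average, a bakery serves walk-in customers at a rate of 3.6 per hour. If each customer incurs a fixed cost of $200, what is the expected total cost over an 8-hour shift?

E[N] = 3.6 × 8 = 28.8 (an 8-hour shift = 8 hours); E[cost] = 28.8 × $200 = $5760.

$5760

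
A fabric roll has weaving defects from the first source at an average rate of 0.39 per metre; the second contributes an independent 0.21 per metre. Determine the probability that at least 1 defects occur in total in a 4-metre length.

0.9093

Independent Poisson processes superpose: combined rate λ = 0.39 + 0.21 = 0.6 per metre.
Over the interval, μ = 0.6 × 4 = 2.4 (a 4-metre length = 4 metres).
P(N ≥ 1) = 1 − P(N ≤ 0) ≈ 0.9093.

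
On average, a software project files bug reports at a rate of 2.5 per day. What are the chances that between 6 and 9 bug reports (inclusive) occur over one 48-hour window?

Over the interval, μ = 2.5 × 2 = 5 (a 48-hour window = 2 days).
P(6 ≤ N ≤ 9) = Σ_{j=6}^{9} e^(−5) · 5^j/j! ≈ 0.3522.

0.3522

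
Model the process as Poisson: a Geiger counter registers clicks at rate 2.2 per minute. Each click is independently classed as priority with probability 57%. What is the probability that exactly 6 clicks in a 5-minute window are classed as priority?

Thinning: the clicks that are classed as priority themselves form a Poisson process with rate 0.57 × 2.2 = 1.254 per minute.
Over the interval, μ = 1.254 × 5 = 6.27 (a 5-minute window = 5 minutes).
P(N = 6) = e^(−6.27) · 6.27^6/6! ≈ 0.1597.

0.1597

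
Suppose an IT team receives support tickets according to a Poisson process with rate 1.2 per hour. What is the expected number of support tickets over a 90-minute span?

E[N] = λt = 1.2 × 1.5 = 1.8 (a 90-minute span = 1.5 hours).

1.8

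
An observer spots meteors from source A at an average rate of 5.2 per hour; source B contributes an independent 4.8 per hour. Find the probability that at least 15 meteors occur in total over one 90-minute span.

Independent Poisson processes superpose: combined rate λ = 5.2 + 4.8 = 10 per hour.
Over the interval, μ = 10 × 1.5 = 15 (a 90-minute span = 1.5 hours).
P(N ≥ 15) = 1 − P(N ≤ 14) ≈ 0.5343.

0.5343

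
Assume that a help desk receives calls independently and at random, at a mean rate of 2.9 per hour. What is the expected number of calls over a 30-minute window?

1.45

E[N] = λt = 2.9 × 0.5 = 1.45 (a 30-minute window = 0.5 hours).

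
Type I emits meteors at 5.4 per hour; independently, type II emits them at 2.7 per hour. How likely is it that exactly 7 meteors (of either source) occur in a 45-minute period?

Independent Poisson processes superpose: combined rate λ = 5.4 + 2.7 = 8.1 per hour.
Over the interval, μ = 8.1 × 0.75 = 6.075 (a 45-minute period = 0.75 hours).
P(N = 7) = e^(−6.075) · 6.075^7/7! ≈ 0.1393.

0.1393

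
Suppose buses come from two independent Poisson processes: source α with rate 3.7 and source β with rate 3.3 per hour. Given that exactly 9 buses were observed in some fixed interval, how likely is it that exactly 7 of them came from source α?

Given the total, each event is independently from source α with probability p = λ_α/(λ_α+λ_β) = 3.7/7 ≈ 0.5286.
So K ~ Binomial(9, 3.7/7): P(K = 7) = C(9,7) · (3.7/7)^7 · (3.3/7)^2 ≈ 0.0922.

0.0922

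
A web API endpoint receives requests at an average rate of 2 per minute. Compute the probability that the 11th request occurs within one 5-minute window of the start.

Over the interval, μ = 2 × 5 = 10 (a 5-minute window = 5 minutes).
The 11th arrival falls in the interval iff at least 11 events occur there: P(S_11 ≤ t) = P(N ≥ 11) = 1 − P(N ≤ 10) ≈ 0.4170.

0.4170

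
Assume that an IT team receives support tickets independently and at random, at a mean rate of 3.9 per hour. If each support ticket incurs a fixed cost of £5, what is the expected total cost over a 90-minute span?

E[N] = 3.9 × 1.5 = 5.85 (a 90-minute span = 1.5 hours); E[cost] = 5.85 × £5 = £29.25.

£29.25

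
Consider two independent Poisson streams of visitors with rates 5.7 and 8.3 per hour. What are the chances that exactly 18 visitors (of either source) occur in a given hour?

Independent Poisson processes superpose: combined rate λ = 5.7 + 8.3 = 14 per hour.
So μ = 14.
P(N = 18) = e^(−14) · 14^18/18! ≈ 0.0554.

0.0554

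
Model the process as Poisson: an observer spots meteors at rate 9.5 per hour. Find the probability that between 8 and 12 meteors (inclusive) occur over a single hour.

With mean μ = 9.5 per hour,
P(8 ≤ N ≤ 12) = Σ_{j=8}^{12} e^(−9.5) · 9.5^j/j! ≈ 0.5678.

0.5678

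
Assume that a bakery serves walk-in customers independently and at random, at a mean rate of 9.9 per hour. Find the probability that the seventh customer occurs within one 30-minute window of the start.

Over the interval, μ = 9.9 × 0.5 = 4.95 (a 30-minute window = 0.5 hours).
The seventh arrival falls in the interval iff at least 7 events occur there: P(S_7 ≤ t) = P(N ≥ 7) = 1 − P(N ≤ 6) ≈ 0.2305.

0.2305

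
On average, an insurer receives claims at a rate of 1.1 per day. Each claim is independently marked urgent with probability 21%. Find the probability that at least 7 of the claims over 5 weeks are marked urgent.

0.6969

Thinning: the claims that are marked urgent themselves form a Poisson process with rate 0.21 × 1.1 = 0.231 per day.
Over the interval, μ = 0.231 × 35 = 8.085 (5 weeks = 35 days).
P(N ≥ 7) = 1 − P(N ≤ 6) ≈ 0.6969.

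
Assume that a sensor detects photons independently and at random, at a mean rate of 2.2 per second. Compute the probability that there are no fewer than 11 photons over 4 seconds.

0.2706

Over the interval, μ = 2.2 × 4 = 8.8 (4 seconds).
P(N ≥ 11) = 1 − P(N ≤ 10) = 1 − Σ_{j=0}^{10} e^(−μ) μ^j/j! ≈ 0.2706.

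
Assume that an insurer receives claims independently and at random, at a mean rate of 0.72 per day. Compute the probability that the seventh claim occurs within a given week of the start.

Over the interval, μ = 0.72 × 7 = 5.04 (a week = 7 days).
The seventh arrival falls in the interval iff at least 7 events occur there: P(S_7 ≤ t) = P(N ≥ 7) = 1 − P(N ≤ 6) ≈ 0.2437.

0.2437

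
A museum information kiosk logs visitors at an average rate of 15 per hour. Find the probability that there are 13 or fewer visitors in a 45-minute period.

0.7576

Over the interval, μ = 15 × 0.75 = 11.25 (a 45-minute period = 0.75 hours).
P(N ≤ 13) = Σ_{j=0}^{13} e^(−μ) μ^j/j! ≈ 0.7576.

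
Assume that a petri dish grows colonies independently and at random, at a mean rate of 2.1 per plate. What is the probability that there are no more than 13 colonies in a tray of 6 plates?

Over the interval, μ = 2.1 × 6 = 12.6 (a tray of 6 plates = 6 plates).
P(N ≤ 13) = Σ_{j=0}^{13} e^(−μ) μ^j/j! ≈ 0.6169.

0.6169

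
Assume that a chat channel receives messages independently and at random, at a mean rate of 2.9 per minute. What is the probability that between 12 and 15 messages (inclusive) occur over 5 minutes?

Over the interval, μ = 2.9 × 5 = 14.5 (5 minutes).
P(12 ≤ N ≤ 15) = Σ_{j=12}^{15} e^(−14.5) · 14.5^j/j! ≈ 0.3990.

0.3990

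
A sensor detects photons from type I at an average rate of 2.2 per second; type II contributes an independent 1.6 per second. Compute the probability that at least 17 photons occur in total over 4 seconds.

0.3552

Independent Poisson processes superpose: combined rate λ = 2.2 + 1.6 = 3.8 per second.
Over the interval, μ = 3.8 × 4 = 15.2 (4 seconds).
P(N ≥ 17) = 1 − P(N ≤ 16) ≈ 0.3552.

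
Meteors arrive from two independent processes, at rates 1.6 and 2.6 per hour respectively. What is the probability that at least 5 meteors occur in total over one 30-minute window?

Independent Poisson processes superpose: combined rate λ = 1.6 + 2.6 = 4.2 per hour.
Over the interval, μ = 4.2 × 0.5 = 2.1 (a 30-minute window = 0.5 hours).
P(N ≥ 5) = 1 − P(N ≤ 4) ≈ 0.0621.

0.0621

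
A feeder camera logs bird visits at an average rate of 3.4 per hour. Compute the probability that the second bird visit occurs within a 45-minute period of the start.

0.7228

Over the interval, μ = 3.4 × 0.75 = 2.55 (a 45-minute period = 0.75 hours).
The second arrival falls in the interval iff at least 2 events occur there: P(S_2 ≤ t) = P(N ≥ 2) = 1 − P(N ≤ 1) ≈ 0.7228.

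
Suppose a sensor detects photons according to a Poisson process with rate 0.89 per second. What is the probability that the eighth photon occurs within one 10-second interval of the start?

Over the interval, μ = 0.89 × 10 = 8.9 (a 10-second interval = 10 seconds).
The eighth arrival falls in the interval iff at least 8 events occur there: P(S_8 ≤ t) = P(N ≥ 8) = 1 − P(N ≤ 7) ≈ 0.6643.

0.6643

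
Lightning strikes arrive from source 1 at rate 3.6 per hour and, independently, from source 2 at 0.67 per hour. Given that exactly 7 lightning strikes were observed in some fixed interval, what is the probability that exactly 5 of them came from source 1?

0.2202

Given the total, each event is independently from source 1 with probability p = λ_1/(λ_1+λ_2) = 3.6/4.27 ≈ 0.8431.
So K ~ Binomial(7, 3.6/4.27): P(K = 5) = C(7,5) · (3.6/4.27)^5 · (0.67/4.27)^2 ≈ 0.2202.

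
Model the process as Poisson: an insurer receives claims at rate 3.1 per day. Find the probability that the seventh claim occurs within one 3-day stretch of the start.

Over the interval, μ = 3.1 × 3 = 9.3 (a 3-day stretch = 3 days).
The seventh arrival falls in the interval iff at least 7 events occur there: P(S_7 ≤ t) = P(N ≥ 7) = 1 − P(N ≤ 6) ≈ 0.8192.

0.8192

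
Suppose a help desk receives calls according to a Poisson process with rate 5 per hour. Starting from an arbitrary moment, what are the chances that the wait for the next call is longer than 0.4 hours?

The wait for the next event is exponential with rate λ = 5 per hour.
P(T > 0.4) = e^(−λt) = e^(−5 × 0.4) = e^(−2) ≈ 0.1353.

0.1353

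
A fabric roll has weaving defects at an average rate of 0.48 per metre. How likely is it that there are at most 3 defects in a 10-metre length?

Over the interval, μ = 0.48 × 10 = 4.8 (a 10-metre length = 10 metres).
P(N ≤ 3) = Σ_{j=0}^{3} e^(−μ) μ^j/j! ≈ 0.2942.

0.2942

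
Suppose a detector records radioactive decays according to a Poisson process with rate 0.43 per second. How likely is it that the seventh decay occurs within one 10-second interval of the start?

0.1442

Over the interval, μ = 0.43 × 10 = 4.3 (a 10-second interval = 10 seconds).
The seventh arrival falls in the interval iff at least 7 events occur there: P(S_7 ≤ t) = P(N ≥ 7) = 1 − P(N ≤ 6) ≈ 0.1442.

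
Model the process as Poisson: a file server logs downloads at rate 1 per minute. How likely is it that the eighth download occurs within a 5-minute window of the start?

Over the interval, μ = 1 × 5 = 5 (a 5-minute window = 5 minutes).
The eighth arrival falls in the interval iff at least 8 events occur there: P(S_8 ≤ t) = P(N ≥ 8) = 1 − P(N ≤ 7) ≈ 0.1334.

0.1334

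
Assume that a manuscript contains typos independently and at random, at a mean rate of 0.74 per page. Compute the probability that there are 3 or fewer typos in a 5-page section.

0.4942

Over the interval, μ = 0.74 × 5 = 3.7 (a 5-page section = 5 pages).
P(N ≤ 3) = Σ_{j=0}^{3} e^(−μ) μ^j/j! ≈ 0.4942.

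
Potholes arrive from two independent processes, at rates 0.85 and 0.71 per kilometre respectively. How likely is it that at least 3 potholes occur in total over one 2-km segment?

0.6032

Independent Poisson processes superpose: combined rate λ = 0.85 + 0.71 = 1.56 per kilometre.
Over the interval, μ = 1.56 × 2 = 3.12 (a 2-km segment = 2 kilometres).
P(N ≥ 3) = 1 − P(N ≤ 2) ≈ 0.6032.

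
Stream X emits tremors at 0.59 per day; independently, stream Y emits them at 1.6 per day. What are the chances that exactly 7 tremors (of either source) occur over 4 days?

0.1232

Independent Poisson processes superpose: combined rate λ = 0.59 + 1.6 = 2.19 per day.
Over the interval, μ = 2.19 × 4 = 8.76 (4 days).
P(N = 7) = e^(−8.76) · 8.76^7/7! ≈ 0.1232.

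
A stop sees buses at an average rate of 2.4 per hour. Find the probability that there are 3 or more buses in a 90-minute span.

0.6973

Over the interval, μ = 2.4 × 1.5 = 3.6 (a 90-minute span = 1.5 hours).
P(N ≥ 3) = 1 − P(N ≤ 2) = 1 − Σ_{j=0}^{2} e^(−μ) μ^j/j! ≈ 0.6973.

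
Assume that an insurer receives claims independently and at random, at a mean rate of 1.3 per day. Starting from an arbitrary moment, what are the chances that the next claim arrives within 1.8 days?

0.9037

Inter-arrival times are exponential with rate λ = 1.3 per day.
P(T ≤ 1.8) = 1 − e^(−λt) = 1 − e^(−1.3 × 1.8) = 1 − e^(−2.34) ≈ 0.9037.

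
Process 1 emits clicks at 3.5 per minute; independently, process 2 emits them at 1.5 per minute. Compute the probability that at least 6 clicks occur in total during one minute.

0.3840

Independent Poisson processes superpose: combined rate λ = 3.5 + 1.5 = 5 per minute.
So μ = 5.
P(N ≥ 6) = 1 − P(N ≤ 5) ≈ 0.3840.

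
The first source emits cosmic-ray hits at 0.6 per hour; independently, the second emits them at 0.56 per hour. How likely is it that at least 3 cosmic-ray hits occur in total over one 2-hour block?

0.4093

Independent Poisson processes superpose: combined rate λ = 0.6 + 0.56 = 1.16 per hour.
Over the interval, μ = 1.16 × 2 = 2.32 (a 2-hour block = 2 hours).
P(N ≥ 3) = 1 − P(N ≤ 2) ≈ 0.4093.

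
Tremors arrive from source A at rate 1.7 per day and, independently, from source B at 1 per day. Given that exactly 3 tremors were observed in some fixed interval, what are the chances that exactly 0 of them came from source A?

0.0508

Given the total, each event is independently from source A with probability p = λ_A/(λ_A+λ_B) = 1.7/2.7 ≈ 0.6296.
So K ~ Binomial(3, 1.7/2.7): P(K = 0) = C(3,0) · (1.7/2.7)^0 · (1/2.7)^3 ≈ 0.0508.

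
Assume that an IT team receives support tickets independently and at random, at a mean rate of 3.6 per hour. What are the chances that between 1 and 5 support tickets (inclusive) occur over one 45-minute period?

0.8761

Over the interval, μ = 3.6 × 0.75 = 2.7 (a 45-minute period = 0.75 hours).
P(1 ≤ N ≤ 5) = Σ_{j=1}^{5} e^(−2.7) · 2.7^j/j! ≈ 0.8761.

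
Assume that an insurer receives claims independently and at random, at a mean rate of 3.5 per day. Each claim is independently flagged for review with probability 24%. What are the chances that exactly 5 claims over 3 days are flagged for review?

Thinning: the claims that are flagged for review themselves form a Poisson process with rate 0.24 × 3.5 = 0.84 per day.
Over the interval, μ = 0.84 × 3 = 2.52 (3 days).
P(N = 5) = e^(−2.52) · 2.52^5/5! ≈ 0.0681.

0.0681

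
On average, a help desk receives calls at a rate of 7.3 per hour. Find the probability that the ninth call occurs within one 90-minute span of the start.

0.7635

Over the interval, μ = 7.3 × 1.5 = 10.95 (a 90-minute span = 1.5 hours).
The ninth arrival falls in the interval iff at least 9 events occur there: P(S_9 ≤ t) = P(N ≥ 9) = 1 − P(N ≤ 8) ≈ 0.7635.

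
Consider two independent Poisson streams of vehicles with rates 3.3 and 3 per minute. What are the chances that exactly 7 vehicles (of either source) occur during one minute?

0.1435

Independent Poisson processes superpose: combined rate λ = 3.3 + 3 = 6.3 per minute.
So μ = 6.3.
P(N = 7) = e^(−6.3) · 6.3^7/7! ≈ 0.1435.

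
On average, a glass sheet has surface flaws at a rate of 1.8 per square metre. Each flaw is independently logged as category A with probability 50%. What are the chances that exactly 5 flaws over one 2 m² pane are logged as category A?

Thinning: the flaws that are logged as category A themselves form a Poisson process with rate 0.5 × 1.8 = 0.9 per square metre.
Over the interval, μ = 0.9 × 2 = 1.8 (a 2 m² pane = 2 square metres).
P(N = 5) = e^(−1.8) · 1.8^5/5! ≈ 0.0260.

0.0260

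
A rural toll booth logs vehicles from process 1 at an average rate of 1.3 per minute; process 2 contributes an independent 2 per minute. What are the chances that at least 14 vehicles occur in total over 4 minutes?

Independent Poisson processes superpose: combined rate λ = 1.3 + 2 = 3.3 per minute.
Over the interval, μ = 3.3 × 4 = 13.2 (4 minutes).
P(N ≥ 14) = 1 − P(N ≤ 13) ≈ 0.4489.

0.4489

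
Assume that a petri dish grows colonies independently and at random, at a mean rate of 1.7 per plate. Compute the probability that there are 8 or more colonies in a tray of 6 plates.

0.7973

Over the interval, μ = 1.7 × 6 = 10.2 (a tray of 6 plates = 6 plates).
P(N ≥ 8) = 1 − P(N ≤ 7) = 1 − Σ_{j=0}^{7} e^(−μ) μ^j/j! ≈ 0.7973.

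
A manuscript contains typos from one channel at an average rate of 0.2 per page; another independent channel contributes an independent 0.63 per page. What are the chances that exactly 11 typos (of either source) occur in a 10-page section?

0.0802

Independent Poisson processes superpose: combined rate λ = 0.2 + 0.63 = 0.83 per page.
Over the interval, μ = 0.83 × 10 = 8.3 (a 10-page section = 10 pages).
P(N = 11) = e^(−8.3) · 8.3^11/11! ≈ 0.0802.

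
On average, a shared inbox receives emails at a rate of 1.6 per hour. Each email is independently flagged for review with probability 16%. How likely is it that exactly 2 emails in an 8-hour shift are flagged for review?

0.2705

Thinning: the emails that are flagged for review themselves form a Poisson process with rate 0.16 × 1.6 = 0.256 per hour.
Over the interval, μ = 0.256 × 8 = 2.048 (an 8-hour shift = 8 hours).
P(N = 2) = e^(−2.048) · 2.048^2/2! ≈ 0.2705.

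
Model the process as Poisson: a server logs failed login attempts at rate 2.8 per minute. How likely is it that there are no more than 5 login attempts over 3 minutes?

Over the interval, μ = 2.8 × 3 = 8.4 (3 minutes).
P(N ≤ 5) = Σ_{j=0}^{5} e^(−μ) μ^j/j! ≈ 0.1573.

0.1573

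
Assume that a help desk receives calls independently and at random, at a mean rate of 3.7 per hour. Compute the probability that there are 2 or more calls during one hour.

0.8838

With mean μ = 3.7 per hour,
P(N ≥ 2) = 1 − P(N ≤ 1) = 1 − Σ_{j=0}^{1} e^(−μ) μ^j/j! ≈ 0.8838.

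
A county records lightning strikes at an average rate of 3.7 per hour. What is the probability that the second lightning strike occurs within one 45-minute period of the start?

0.7646

Over the interval, μ = 3.7 × 0.75 = 2.775 (a 45-minute period = 0.75 hours).
The second arrival falls in the interval iff at least 2 events occur there: P(S_2 ≤ t) = P(N ≥ 2) = 1 − P(N ≤ 1) ≈ 0.7646.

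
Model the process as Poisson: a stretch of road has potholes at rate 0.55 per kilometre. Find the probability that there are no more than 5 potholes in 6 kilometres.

0.8829

Over the interval, μ = 0.55 × 6 = 3.3 (6 kilometres).
P(N ≤ 5) = Σ_{j=0}^{5} e^(−μ) μ^j/j! ≈ 0.8829.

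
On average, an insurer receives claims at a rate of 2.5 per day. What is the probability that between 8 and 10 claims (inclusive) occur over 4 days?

Over the interval, μ = 2.5 × 4 = 10 (4 days).
P(8 ≤ N ≤ 10) = Σ_{j=8}^{10} e^(−10) · 10^j/j! ≈ 0.3628.

0.3628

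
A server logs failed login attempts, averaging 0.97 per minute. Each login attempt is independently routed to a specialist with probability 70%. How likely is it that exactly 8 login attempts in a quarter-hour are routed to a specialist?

Thinning: the login attempts that are routed to a specialist themselves form a Poisson process with rate 0.7 × 0.97 = 0.679 per minute.
Over the interval, μ = 0.679 × 15 = 10.185 (a quarter-hour = 15 minutes).
P(N = 8) = e^(−10.185) · 10.185^8/8! ≈ 0.1084.

0.1084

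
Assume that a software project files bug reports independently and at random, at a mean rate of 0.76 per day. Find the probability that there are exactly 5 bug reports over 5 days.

0.1477

Over the interval, μ = 0.76 × 5 = 3.8 (5 days).
P(N = 5) = e^(−μ) μ^5/5! = e^(−3.8) · 3.8^5/120 ≈ 0.1477.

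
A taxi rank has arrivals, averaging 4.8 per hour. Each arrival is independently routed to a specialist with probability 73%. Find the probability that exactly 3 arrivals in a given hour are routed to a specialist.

Thinning: the arrivals that are routed to a specialist themselves form a Poisson process with rate 0.73 × 4.8 = 3.504 per hour.
So μ = 3.504.
P(N = 3) = e^(−3.504) · 3.504^3/3! ≈ 0.2157.

0.2157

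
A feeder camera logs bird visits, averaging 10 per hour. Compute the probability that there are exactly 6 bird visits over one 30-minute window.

Over the interval, μ = 10 × 0.5 = 5 (a 30-minute window = 0.5 hours).
P(N = 6) = e^(−μ) μ^6/6! = e^(−5) · 5^6/720 ≈ 0.1462.

0.1462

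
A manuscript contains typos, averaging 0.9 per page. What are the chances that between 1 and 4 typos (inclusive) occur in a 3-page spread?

0.7957

Over the interval, μ = 0.9 × 3 = 2.7 (a 3-page spread = 3 pages).
P(1 ≤ N ≤ 4) = Σ_{j=1}^{4} e^(−2.7) · 2.7^j/j! ≈ 0.7957.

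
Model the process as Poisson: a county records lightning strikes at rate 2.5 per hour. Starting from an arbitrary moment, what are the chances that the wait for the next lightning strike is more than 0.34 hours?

The wait for the next event is exponential with rate λ = 2.5 per hour.
P(T > 0.34) = e^(−λt) = e^(−2.5 × 0.34) = e^(−0.85) ≈ 0.4274.

0.4274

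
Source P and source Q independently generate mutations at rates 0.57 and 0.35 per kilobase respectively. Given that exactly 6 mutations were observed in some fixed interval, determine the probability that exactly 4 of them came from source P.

Given the total, each event is independently from source P with probability p = λ_P/(λ_P+λ_Q) = 0.57/0.92 ≈ 0.6196.
So K ~ Binomial(6, 0.57/0.92): P(K = 4) = C(6,4) · (0.57/0.92)^4 · (0.35/0.92)^2 ≈ 0.3199.

0.3199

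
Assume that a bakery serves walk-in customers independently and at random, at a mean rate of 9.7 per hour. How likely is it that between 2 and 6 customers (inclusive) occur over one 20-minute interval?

Over the interval, μ = 9.7 × 1/3 ≈ 3.23333 (a 20-minute interval = 1/3 hours).
P(2 ≤ N ≤ 6) = Σ_{j=2}^{6} e^(−3.23333) · 3.23333^j/j! ≈ 0.7864.

0.7864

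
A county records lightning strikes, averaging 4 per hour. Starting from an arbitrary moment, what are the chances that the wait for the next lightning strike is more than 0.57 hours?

The wait for the next event is exponential with rate λ = 4 per hour.
P(T > 0.57) = e^(−λt) = e^(−4 × 0.57) = e^(−2.28) ≈ 0.1023.

0.1023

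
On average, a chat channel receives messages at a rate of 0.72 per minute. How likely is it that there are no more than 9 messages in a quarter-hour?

0.3626

Over the interval, μ = 0.72 × 15 = 10.8 (a quarter-hour = 15 minutes).
P(N ≤ 9) = Σ_{j=0}^{9} e^(−μ) μ^j/j! ≈ 0.3626.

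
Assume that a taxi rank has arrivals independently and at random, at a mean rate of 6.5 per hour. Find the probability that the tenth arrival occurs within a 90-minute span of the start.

Over the interval, μ = 6.5 × 1.5 = 9.75 (a 90-minute span = 1.5 hours).
The tenth arrival falls in the interval iff at least 10 events occur there: P(S_10 ≤ t) = P(N ≥ 10) = 1 − P(N ≤ 9) ≈ 0.5104.

0.5104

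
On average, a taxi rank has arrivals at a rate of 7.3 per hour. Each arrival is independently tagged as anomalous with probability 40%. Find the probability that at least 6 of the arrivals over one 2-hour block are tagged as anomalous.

Thinning: the arrivals that are tagged as anomalous themselves form a Poisson process with rate 0.4 × 7.3 = 2.92 per hour.
Over the interval, μ = 2.92 × 2 = 5.84 (a 2-hour block = 2 hours).
P(N ≥ 6) = 1 − P(N ≤ 5) ≈ 0.5283.

0.5283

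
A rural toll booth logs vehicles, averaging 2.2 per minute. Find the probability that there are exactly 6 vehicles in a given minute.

0.0174

With mean μ = 2.2 per minute,
P(N = 6) = e^(−μ) μ^6/6! = e^(−2.2) · 2.2^6/720 ≈ 0.0174.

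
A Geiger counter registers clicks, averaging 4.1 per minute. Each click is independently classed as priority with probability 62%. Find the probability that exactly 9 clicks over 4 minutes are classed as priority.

0.1229

Thinning: the clicks that are classed as priority themselves form a Poisson process with rate 0.62 × 4.1 = 2.542 per minute.
Over the interval, μ = 2.542 × 4 = 10.168 (4 minutes).
P(N = 9) = e^(−10.168) · 10.168^9/9! ≈ 0.1229.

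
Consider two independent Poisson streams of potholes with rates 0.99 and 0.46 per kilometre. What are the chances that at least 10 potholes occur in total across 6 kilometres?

0.3731

Independent Poisson processes superpose: combined rate λ = 0.99 + 0.46 = 1.45 per kilometre.
Over the interval, μ = 1.45 × 6 = 8.7 (6 kilometres).
P(N ≥ 10) = 1 − P(N ≤ 9) ≈ 0.3731.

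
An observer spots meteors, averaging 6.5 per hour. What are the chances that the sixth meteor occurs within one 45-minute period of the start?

Over the interval, μ = 6.5 × 0.75 = 4.875 (a 45-minute period = 0.75 hours).
The sixth arrival falls in the interval iff at least 6 events occur there: P(S_6 ≤ t) = P(N ≥ 6) = 1 − P(N ≤ 5) ≈ 0.3621.

0.3621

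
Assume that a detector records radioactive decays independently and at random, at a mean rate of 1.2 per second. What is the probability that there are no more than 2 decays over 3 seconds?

Over the interval, μ = 1.2 × 3 = 3.6 (3 seconds).
P(N ≤ 2) = Σ_{j=0}^{2} e^(−μ) μ^j/j! ≈ 0.3027.

0.3027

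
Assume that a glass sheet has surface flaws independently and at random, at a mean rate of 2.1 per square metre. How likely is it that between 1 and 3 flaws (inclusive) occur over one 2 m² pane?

Over the interval, μ = 2.1 × 2 = 4.2 (a 2 m² pane = 2 square metres).
P(1 ≤ N ≤ 3) = Σ_{j=1}^{3} e^(−4.2) · 4.2^j/j! ≈ 0.3804.

0.3804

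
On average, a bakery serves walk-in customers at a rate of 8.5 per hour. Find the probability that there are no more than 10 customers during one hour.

With mean μ = 8.5 per hour,
P(N ≤ 10) = Σ_{j=0}^{10} e^(−μ) μ^j/j! ≈ 0.7634.

0.7634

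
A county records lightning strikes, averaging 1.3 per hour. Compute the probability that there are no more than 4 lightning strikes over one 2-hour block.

Over the interval, μ = 1.3 × 2 = 2.6 (a 2-hour block = 2 hours).
P(N ≤ 4) = Σ_{j=0}^{4} e^(−μ) μ^j/j! ≈ 0.8774.

0.8774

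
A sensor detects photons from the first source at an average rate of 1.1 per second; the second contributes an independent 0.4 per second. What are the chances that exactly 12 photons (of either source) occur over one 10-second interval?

Independent Poisson processes superpose: combined rate λ = 1.1 + 0.4 = 1.5 per second.
Over the interval, μ = 1.5 × 10 = 15 (a 10-second interval = 10 seconds).
P(N = 12) = e^(−15) · 15^12/12! ≈ 0.0829.

0.0829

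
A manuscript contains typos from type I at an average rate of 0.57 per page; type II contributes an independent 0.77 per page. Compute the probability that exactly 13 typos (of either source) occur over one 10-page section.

Independent Poisson processes superpose: combined rate λ = 0.57 + 0.77 = 1.34 per page.
Over the interval, μ = 1.34 × 10 = 13.4 (a 10-page section = 10 pages).
P(N = 13) = e^(−13.4) · 13.4^13/13! ≈ 0.1093.

0.1093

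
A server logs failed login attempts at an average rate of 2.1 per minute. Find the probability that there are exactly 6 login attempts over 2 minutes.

Over the interval, μ = 2.1 × 2 = 4.2 (2 minutes).
P(N = 6) = e^(−μ) μ^6/6! = e^(−4.2) · 4.2^6/720 ≈ 0.1143.

0.1143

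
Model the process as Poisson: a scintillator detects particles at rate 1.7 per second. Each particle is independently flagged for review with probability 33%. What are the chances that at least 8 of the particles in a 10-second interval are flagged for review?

Thinning: the particles that are flagged for review themselves form a Poisson process with rate 0.33 × 1.7 = 0.561 per second.
Over the interval, μ = 0.561 × 10 = 5.61 (a 10-second interval = 10 seconds).
P(N ≥ 8) = 1 − P(N ≤ 7) ≈ 0.2043.

0.2043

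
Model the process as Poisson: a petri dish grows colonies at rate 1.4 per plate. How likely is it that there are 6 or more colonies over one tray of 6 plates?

0.8427

Over the interval, μ = 1.4 × 6 = 8.4 (a tray of 6 plates = 6 plates).
P(N ≥ 6) = 1 − P(N ≤ 5) = 1 − Σ_{j=0}^{5} e^(−μ) μ^j/j! ≈ 0.8427.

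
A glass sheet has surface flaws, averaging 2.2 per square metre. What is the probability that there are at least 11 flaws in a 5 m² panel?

Over the interval, μ = 2.2 × 5 = 11 (a 5 m² panel = 5 square metres).
P(N ≥ 11) = 1 − P(N ≤ 10) = 1 − Σ_{j=0}^{10} e^(−μ) μ^j/j! ≈ 0.5401.

0.5401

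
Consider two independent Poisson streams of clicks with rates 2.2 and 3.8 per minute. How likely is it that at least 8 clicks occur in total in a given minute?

0.2560

Independent Poisson processes superpose: combined rate λ = 2.2 + 3.8 = 6 per minute.
So μ = 6.
P(N ≥ 8) = 1 − P(N ≤ 7) ≈ 0.2560.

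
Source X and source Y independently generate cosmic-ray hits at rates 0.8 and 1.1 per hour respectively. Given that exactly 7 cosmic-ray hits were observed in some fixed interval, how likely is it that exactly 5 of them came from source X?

0.0931

Given the total, each event is independently from source X with probability p = λ_X/(λ_X+λ_Y) = 0.8/1.9 ≈ 0.4211.
So K ~ Binomial(7, 0.8/1.9): P(K = 5) = C(7,5) · (0.8/1.9)^5 · (1.1/1.9)^2 ≈ 0.0931.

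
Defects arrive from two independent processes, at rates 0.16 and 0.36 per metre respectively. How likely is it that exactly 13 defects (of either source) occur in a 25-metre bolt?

Independent Poisson processes superpose: combined rate λ = 0.16 + 0.36 = 0.52 per metre.
Over the interval, μ = 0.52 × 25 = 13 (a 25-metre bolt = 25 metres).
P(N = 13) = e^(−13) · 13^13/13! ≈ 0.1099.

0.1099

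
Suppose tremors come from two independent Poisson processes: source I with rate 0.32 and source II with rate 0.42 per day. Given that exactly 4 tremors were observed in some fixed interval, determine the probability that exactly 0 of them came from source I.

0.1038

Given the total, each event is independently from source I with probability p = λ_I/(λ_I+λ_II) = 0.32/0.74 ≈ 0.4324.
So K ~ Binomial(4, 0.32/0.74): P(K = 0) = C(4,0) · (0.32/0.74)^0 · (0.42/0.74)^4 ≈ 0.1038.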